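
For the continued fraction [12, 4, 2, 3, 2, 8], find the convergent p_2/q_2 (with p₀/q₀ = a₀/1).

110/9

Using pₖ = aₖpₖ₋₁ + pₖ₋₂, qₖ = aₖqₖ₋₁ + qₖ₋₂ (with p₋₁=1, p₋₂=0, q₋₁=0, q₋₂=1):
  k=0: a=12, p=12, q=1
  k=1: a=4, p=49, q=4
  k=2: a=2, p=110, q=9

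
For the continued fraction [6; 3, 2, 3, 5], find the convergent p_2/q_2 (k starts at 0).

Using pₖ = aₖpₖ₋₁ + pₖ₋₂, qₖ = aₖqₖ₋₁ + qₖ₋₂ (with p₋₁=1, p₋₂=0, q₋₁=0, q₋₂=1):
  k=0: a=6, p=6, q=1
  k=1: a=3, p=19, q=3
  k=2: a=2, p=44, q=7

44/7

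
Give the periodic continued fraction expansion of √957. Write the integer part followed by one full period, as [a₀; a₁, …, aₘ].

a₀ = ⌊√957⌋ = 30.
With m₀=0, d₀=1 and mₖ₊₁ = dₖaₖ − mₖ, dₖ₊₁ = (n − mₖ₊₁²)/dₖ, aₖ₊₁ = ⌊(a₀+mₖ₊₁)/dₖ₊₁⌋:
  k=1: m=30, d=57, a=1
  k=2: m=27, d=4, a=14
  k=3: m=29, d=29, a=2
  k=4: m=29, d=4, a=14
  k=5: m=27, d=57, a=1
  k=6: m=30, d=1, a=60
d=1 and a=2a₀=60 at k=6, so the next step gives (m, d) = (30, 57) again — its k=1 value — and the period has length 6.

[30; 1, 14, 2, 14, 1, 60]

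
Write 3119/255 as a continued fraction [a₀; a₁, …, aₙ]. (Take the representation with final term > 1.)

3119 = 12·255 + 59
255 = 4·59 + 19
59 = 3·19 + 2
19 = 9·2 + 1
2 = 2·1 + 0  (stop)
So 3119/255 = [12; 4, 3, 9, 2].

[12; 4, 3, 9, 2]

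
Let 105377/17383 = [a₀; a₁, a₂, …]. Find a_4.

1

105377 = 6·17383 + 1079   →  a_0 = 6
17383 = 16·1079 + 119   →  a_1 = 16
1079 = 9·119 + 8   →  a_2 = 9
119 = 14·8 + 7   →  a_3 = 14
8 = 1·7 + 1   →  a_4 = 1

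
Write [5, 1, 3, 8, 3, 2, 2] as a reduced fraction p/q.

Fold from the inside: start with 2/1.
  2 + 1/2 = 5/2
  3 + 2/5 = 17/5
  8 + 5/17 = 141/17
  3 + 17/141 = 440/141
  1 + 141/440 = 581/440
  5 + 440/581 = 3345/581

3345/581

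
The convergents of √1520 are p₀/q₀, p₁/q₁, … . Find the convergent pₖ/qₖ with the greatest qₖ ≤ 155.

√1520 = [38; 1, 76, …] (period length 2).
Convergents:
  p_0/q_0 = 38/1
  p_1/q_1 = 39/1
  p_2/q_2 = 3002/77
  p_3/q_3 = 3041/78
  p_4/q_4 = 234118/6005
q_3 = 78 ≤ 155 < 6005 = q_4, so the answer is 3041/78.

3041/78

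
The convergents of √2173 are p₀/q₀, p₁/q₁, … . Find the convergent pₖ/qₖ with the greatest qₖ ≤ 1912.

56731/1217

√2173 = [46; 1, 1, 1, 1, 1, 1, 92, …] (period length 7).
Convergents:
  p_0/q_0 = 46/1
  p_1/q_1 = 47/1
  p_2/q_2 = 93/2
  p_3/q_3 = 140/3
  p_4/q_4 = 233/5
  p_5/q_5 = 373/8
  p_6/q_6 = 606/13
  p_7/q_7 = 56125/1204
  p_8/q_8 = 56731/1217
  p_9/q_9 = 112856/2421
q_8 = 1217 ≤ 1912 < 2421 = q_9, so the answer is 56731/1217.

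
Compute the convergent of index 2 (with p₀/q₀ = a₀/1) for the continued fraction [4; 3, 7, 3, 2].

95/22

Using pₖ = aₖpₖ₋₁ + pₖ₋₂, qₖ = aₖqₖ₋₁ + qₖ₋₂ (with p₋₁=1, p₋₂=0, q₋₁=0, q₋₂=1):
  k=0: a=4, p=4, q=1
  k=1: a=3, p=13, q=3
  k=2: a=7, p=95, q=22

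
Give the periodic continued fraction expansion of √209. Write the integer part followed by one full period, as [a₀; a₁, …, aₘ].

a₀ = ⌊√209⌋ = 14.
With m₀=0, d₀=1 and mₖ₊₁ = dₖaₖ − mₖ, dₖ₊₁ = (n − mₖ₊₁²)/dₖ, aₖ₊₁ = ⌊(a₀+mₖ₊₁)/dₖ₊₁⌋:
  k=1: m=14, d=13, a=2
  k=2: m=12, d=5, a=5
  k=3: m=13, d=8, a=3
  k=4: m=11, d=11, a=2
  k=5: m=11, d=8, a=3
  k=6: m=13, d=5, a=5
  k=7: m=12, d=13, a=2
  k=8: m=14, d=1, a=28
d=1 and a=2a₀=28 at k=8, so the next step gives (m, d) = (14, 13) again — its k=1 value — and the period has length 8.

[14; 2, 5, 3, 2, 3, 5, 2, 28]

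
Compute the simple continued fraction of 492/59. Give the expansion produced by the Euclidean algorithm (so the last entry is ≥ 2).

492 = 8*59 + 20
59 = 2*20 + 19
20 = 1*19 + 1
19 = 19*1 + 0  (stop)
So 492/59 = [8; 2, 1, 19].

[8; 2, 1, 19]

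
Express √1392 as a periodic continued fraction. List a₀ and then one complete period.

[37; 3, 4, 3, 74]

a₀ = ⌊√1392⌋ = 37.
With m₀=0, d₀=1 and mₖ₊₁ = dₖaₖ − mₖ, dₖ₊₁ = (n − mₖ₊₁²)/dₖ, aₖ₊₁ = ⌊(a₀+mₖ₊₁)/dₖ₊₁⌋:
  k=1: m=37, d=23, a=3
  k=2: m=32, d=16, a=4
  k=3: m=32, d=23, a=3
  k=4: m=37, d=1, a=74
d=1 and a=2a₀=74 at k=4, so the next step gives (m, d) = (37, 23) again — its k=1 value — and the period has length 4.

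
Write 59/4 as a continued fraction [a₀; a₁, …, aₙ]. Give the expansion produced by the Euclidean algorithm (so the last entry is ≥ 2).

[14; 1, 3]

59 = 14×4 + 3
4 = 1×3 + 1
3 = 3×1 + 0  (stop)
So 59/4 = [14; 1, 3].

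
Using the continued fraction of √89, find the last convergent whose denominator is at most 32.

217/23

√89 = [9; 2, 3, 3, 2, 18, …] (period length 5).
Convergents:
  p_0/q_0 = 9/1
  p_1/q_1 = 19/2
  p_2/q_2 = 66/7
  p_3/q_3 = 217/23
  p_4/q_4 = 500/53
q_3 = 23 ≤ 32 < 53 = q_4, so the answer is 217/23.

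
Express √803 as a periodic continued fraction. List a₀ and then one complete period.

a₀ = ⌊√803⌋ = 28.
With m₀=0, d₀=1 and mₖ₊₁ = dₖaₖ − mₖ, dₖ₊₁ = (n − mₖ₊₁²)/dₖ, aₖ₊₁ = ⌊(a₀+mₖ₊₁)/dₖ₊₁⌋:
  k=1: m=28, d=19, a=2
  k=2: m=10, d=37, a=1
  k=3: m=27, d=2, a=27
  k=4: m=27, d=37, a=1
  k=5: m=10, d=19, a=2
  k=6: m=28, d=1, a=56
d=1 and a=2a₀=56 at k=6, so the next step gives (m, d) = (28, 19) again — its k=1 value — and the period has length 6.

[28; 2, 1, 27, 1, 2, 56]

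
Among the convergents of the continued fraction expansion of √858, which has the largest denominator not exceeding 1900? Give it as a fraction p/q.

√858 = [29; 3, 2, 3, 58, …] (period length 4).
Convergents:
  p_0/q_0 = 29/1
  p_1/q_1 = 88/3
  p_2/q_2 = 205/7
  p_3/q_3 = 703/24
  p_4/q_4 = 40979/1399
  p_5/q_5 = 123640/4221
q_4 = 1399 ≤ 1900 < 4221 = q_5, so the answer is 40979/1399.

40979/1399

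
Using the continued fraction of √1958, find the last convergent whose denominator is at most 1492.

62657/1416

√1958 = [44; 4, 88, …] (period length 2).
Convergents:
  p_0/q_0 = 44/1
  p_1/q_1 = 177/4
  p_2/q_2 = 15620/353
  p_3/q_3 = 62657/1416
  p_4/q_4 = 5529436/124961
q_3 = 1416 ≤ 1492 < 124961 = q_4, so the answer is 62657/1416.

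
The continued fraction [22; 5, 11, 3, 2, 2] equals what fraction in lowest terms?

Using pₖ = aₖpₖ₋₁ + pₖ₋₂ and qₖ = aₖqₖ₋₁ + qₖ₋₂:
  k=0: a=22, p=22, q=1
  k=1: a=5, p=111, q=5
  k=2: a=11, p=1243, q=56
  k=3: a=3, p=3840, q=173
  k=4: a=2, p=8923, q=402
  k=5: a=2, p=21686, q=977

21686/977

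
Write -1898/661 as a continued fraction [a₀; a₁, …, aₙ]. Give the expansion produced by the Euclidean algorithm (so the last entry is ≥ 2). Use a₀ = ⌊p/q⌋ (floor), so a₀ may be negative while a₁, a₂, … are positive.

-1898 = -3×661 + 85
661 = 7×85 + 66
85 = 1×66 + 19
66 = 3×19 + 9
19 = 2×9 + 1
9 = 9×1 + 0  (stop)
So -1898/661 = [-3; 7, 1, 3, 2, 9].

[-3; 7, 1, 3, 2, 9]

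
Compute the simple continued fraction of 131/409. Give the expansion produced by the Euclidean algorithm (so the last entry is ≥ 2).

[0; 3, 8, 5, 3]

131 = 0×409 + 131
409 = 3×131 + 16
131 = 8×16 + 3
16 = 5×3 + 1
3 = 3×1 + 0  (stop)
So 131/409 = [0; 3, 8, 5, 3].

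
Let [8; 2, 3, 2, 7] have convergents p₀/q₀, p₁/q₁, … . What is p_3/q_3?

135/16

Using pₖ = aₖpₖ₋₁ + pₖ₋₂, qₖ = aₖqₖ₋₁ + qₖ₋₂ (with p₋₁=1, p₋₂=0, q₋₁=0, q₋₂=1):
  k=0: a=8, p=8, q=1
  k=1: a=2, p=17, q=2
  k=2: a=3, p=59, q=7
  k=3: a=2, p=135, q=16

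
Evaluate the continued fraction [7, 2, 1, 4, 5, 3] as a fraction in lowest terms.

Using pₖ = aₖpₖ₋₁ + pₖ₋₂ and qₖ = aₖqₖ₋₁ + qₖ₋₂:
  k=0: a=7, p=7, q=1
  k=1: a=2, p=15, q=2
  k=2: a=1, p=22, q=3
  k=3: a=4, p=103, q=14
  k=4: a=5, p=537, q=73
  k=5: a=3, p=1714, q=233

1714/233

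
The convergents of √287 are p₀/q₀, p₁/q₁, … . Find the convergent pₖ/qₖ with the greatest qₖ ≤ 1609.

√287 = [16; 1, 15, 1, 32, …] (period length 4).
Convergents:
  p_0/q_0 = 16/1
  p_1/q_1 = 17/1
  p_2/q_2 = 271/16
  p_3/q_3 = 288/17
  p_4/q_4 = 9487/560
  p_5/q_5 = 9775/577
  p_6/q_6 = 156112/9215
q_5 = 577 ≤ 1609 < 9215 = q_6, so the answer is 9775/577.

9775/577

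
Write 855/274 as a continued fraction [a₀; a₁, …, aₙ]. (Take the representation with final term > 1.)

855 = 3·274 + 33
274 = 8·33 + 10
33 = 3·10 + 3
10 = 3·3 + 1
3 = 3·1 + 0  (stop)
So 855/274 = [3; 8, 3, 3, 3].

[3; 8, 3, 3, 3]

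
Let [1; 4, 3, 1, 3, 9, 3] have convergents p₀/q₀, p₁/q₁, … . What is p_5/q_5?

Using pₖ = aₖpₖ₋₁ + pₖ₋₂, qₖ = aₖqₖ₋₁ + qₖ₋₂ (with p₋₁=1, p₋₂=0, q₋₁=0, q₋₂=1):
  k=0: a=1, p=1, q=1
  k=1: a=4, p=5, q=4
  k=2: a=3, p=16, q=13
  k=3: a=1, p=21, q=17
  k=4: a=3, p=79, q=64
  k=5: a=9, p=732, q=593

732/593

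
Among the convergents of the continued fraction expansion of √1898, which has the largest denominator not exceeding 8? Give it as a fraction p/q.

305/7

√1898 = [43; 1, 1, 3, 3, 1, 1, 86, …] (period length 7).
Convergents:
  p_0/q_0 = 43/1
  p_1/q_1 = 44/1
  p_2/q_2 = 87/2
  p_3/q_3 = 305/7
  p_4/q_4 = 1002/23
q_3 = 7 ≤ 8 < 23 = q_4, so the answer is 305/7.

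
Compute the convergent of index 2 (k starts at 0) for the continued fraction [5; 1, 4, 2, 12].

Using pₖ = aₖpₖ₋₁ + pₖ₋₂, qₖ = aₖqₖ₋₁ + qₖ₋₂ (with p₋₁=1, p₋₂=0, q₋₁=0, q₋₂=1):
  k=0: a=5, p=5, q=1
  k=1: a=1, p=6, q=1
  k=2: a=4, p=29, q=5

29/5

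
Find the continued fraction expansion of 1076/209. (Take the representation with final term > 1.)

1076 = 5*209 + 31
209 = 6*31 + 23
31 = 1*23 + 8
23 = 2*8 + 7
8 = 1*7 + 1
7 = 7*1 + 0  (stop)
So 1076/209 = [5; 6, 1, 2, 1, 7].

[5; 6, 1, 2, 1, 7]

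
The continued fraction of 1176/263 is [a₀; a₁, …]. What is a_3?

1176 = 4·263 + 124   →  a_0 = 4
263 = 2·124 + 15   →  a_1 = 2
124 = 8·15 + 4   →  a_2 = 8
15 = 3·4 + 3   →  a_3 = 3

3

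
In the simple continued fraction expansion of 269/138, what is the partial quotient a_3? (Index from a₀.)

269 = 1·138 + 131   →  a_0 = 1
138 = 1·131 + 7   →  a_1 = 1
131 = 18·7 + 5   →  a_2 = 18
7 = 1·5 + 2   →  a_3 = 1

1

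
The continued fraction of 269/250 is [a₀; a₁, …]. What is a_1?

269 = 1·250 + 19   →  a_0 = 1
250 = 13·19 + 3   →  a_1 = 13

13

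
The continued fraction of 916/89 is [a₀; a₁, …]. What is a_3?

916 = 10·89 + 26   →  a_0 = 10
89 = 3·26 + 11   →  a_1 = 3
26 = 2·11 + 4   →  a_2 = 2
11 = 2·4 + 3   →  a_3 = 2

2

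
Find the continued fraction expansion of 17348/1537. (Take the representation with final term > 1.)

17348 = 11×1537 + 441
1537 = 3×441 + 214
441 = 2×214 + 13
214 = 16×13 + 6
13 = 2×6 + 1
6 = 6×1 + 0  (stop)
So 17348/1537 = [11; 3, 2, 16, 2, 6].

[11; 3, 2, 16, 2, 6]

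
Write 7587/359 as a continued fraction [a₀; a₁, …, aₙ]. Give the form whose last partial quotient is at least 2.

[21; 7, 2, 11, 2]

7587 = 21*359 + 48
359 = 7*48 + 23
48 = 2*23 + 2
23 = 11*2 + 1
2 = 2*1 + 0  (stop)
So 7587/359 = [21; 7, 2, 11, 2].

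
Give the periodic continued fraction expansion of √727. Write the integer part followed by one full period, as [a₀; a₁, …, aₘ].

a₀ = ⌊√727⌋ = 26.
With m₀=0, d₀=1 and mₖ₊₁ = dₖaₖ − mₖ, dₖ₊₁ = (n − mₖ₊₁²)/dₖ, aₖ₊₁ = ⌊(a₀+mₖ₊₁)/dₖ₊₁⌋:
  k=1: m=26, d=51, a=1
  k=2: m=25, d=2, a=25
  k=3: m=25, d=51, a=1
  k=4: m=26, d=1, a=52
d=1 and a=2a₀=52 at k=4, so the next step gives (m, d) = (26, 51) again — its k=1 value — and the period has length 4.

[26; 1, 25, 1, 52]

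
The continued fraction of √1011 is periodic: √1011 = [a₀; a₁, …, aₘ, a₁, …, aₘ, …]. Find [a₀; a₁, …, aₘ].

[31; 1, 3, 1, 9, 1, 3, 1, 62]

a₀ = ⌊√1011⌋ = 31.
With m₀=0, d₀=1 and mₖ₊₁ = dₖaₖ − mₖ, dₖ₊₁ = (n − mₖ₊₁²)/dₖ, aₖ₊₁ = ⌊(a₀+mₖ₊₁)/dₖ₊₁⌋:
  k=1: m=31, d=50, a=1
  k=2: m=19, d=13, a=3
  k=3: m=20, d=47, a=1
  k=4: m=27, d=6, a=9
  k=5: m=27, d=47, a=1
  k=6: m=20, d=13, a=3
  k=7: m=19, d=50, a=1
  k=8: m=31, d=1, a=62
d=1 and a=2a₀=62 at k=8, so the next step gives (m, d) = (31, 50) again — its k=1 value — and the period has length 8.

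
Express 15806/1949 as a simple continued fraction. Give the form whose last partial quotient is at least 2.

15806 = 8*1949 + 214
1949 = 9*214 + 23
214 = 9*23 + 7
23 = 3*7 + 2
7 = 3*2 + 1
2 = 2*1 + 0  (stop)
So 15806/1949 = [8; 9, 9, 3, 3, 2].

[8; 9, 9, 3, 3, 2]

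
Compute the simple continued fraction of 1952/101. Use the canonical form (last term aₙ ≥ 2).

1952 = 19·101 + 33
101 = 3·33 + 2
33 = 16·2 + 1
2 = 2·1 + 0  (stop)
So 1952/101 = [19; 3, 16, 2].

[19; 3, 16, 2]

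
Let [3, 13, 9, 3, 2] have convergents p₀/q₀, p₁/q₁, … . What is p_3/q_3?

Using pₖ = aₖpₖ₋₁ + pₖ₋₂, qₖ = aₖqₖ₋₁ + qₖ₋₂ (with p₋₁=1, p₋₂=0, q₋₁=0, q₋₂=1):
  k=0: a=3, p=3, q=1
  k=1: a=13, p=40, q=13
  k=2: a=9, p=363, q=118
  k=3: a=3, p=1129, q=367

1129/367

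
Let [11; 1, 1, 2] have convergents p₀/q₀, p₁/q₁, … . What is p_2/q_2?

23/2

Using pₖ = aₖpₖ₋₁ + pₖ₋₂, qₖ = aₖqₖ₋₁ + qₖ₋₂ (with p₋₁=1, p₋₂=0, q₋₁=0, q₋₂=1):
  k=0: a=11, p=11, q=1
  k=1: a=1, p=12, q=1
  k=2: a=1, p=23, q=2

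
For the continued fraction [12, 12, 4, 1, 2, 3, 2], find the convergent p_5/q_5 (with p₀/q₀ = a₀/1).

6935/574

Using pₖ = aₖpₖ₋₁ + pₖ₋₂, qₖ = aₖqₖ₋₁ + qₖ₋₂ (with p₋₁=1, p₋₂=0, q₋₁=0, q₋₂=1):
  k=0: a=12, p=12, q=1
  k=1: a=12, p=145, q=12
  k=2: a=4, p=592, q=49
  k=3: a=1, p=737, q=61
  k=4: a=2, p=2066, q=171
  k=5: a=3, p=6935, q=574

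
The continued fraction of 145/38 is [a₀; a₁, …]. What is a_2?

4

145 = 3·38 + 31   →  a_0 = 3
38 = 1·31 + 7   →  a_1 = 1
31 = 4·7 + 3   →  a_2 = 4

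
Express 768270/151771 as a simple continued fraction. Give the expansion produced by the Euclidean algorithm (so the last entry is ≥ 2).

768270 = 5·151771 + 9415
151771 = 16·9415 + 1131
9415 = 8·1131 + 367
1131 = 3·367 + 30
367 = 12·30 + 7
30 = 4·7 + 2
7 = 3·2 + 1
2 = 2·1 + 0  (stop)
So 768270/151771 = [5; 16, 8, 3, 12, 4, 3, 2].

[5; 16, 8, 3, 12, 4, 3, 2]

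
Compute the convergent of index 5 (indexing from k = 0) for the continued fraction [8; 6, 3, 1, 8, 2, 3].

3778/463

Using pₖ = aₖpₖ₋₁ + pₖ₋₂, qₖ = aₖqₖ₋₁ + qₖ₋₂ (with p₋₁=1, p₋₂=0, q₋₁=0, q₋₂=1):
  k=0: a=8, p=8, q=1
  k=1: a=6, p=49, q=6
  k=2: a=3, p=155, q=19
  k=3: a=1, p=204, q=25
  k=4: a=8, p=1787, q=219
  k=5: a=2, p=3778, q=463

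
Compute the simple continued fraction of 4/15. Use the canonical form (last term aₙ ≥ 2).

4 = 0×15 + 4
15 = 3×4 + 3
4 = 1×3 + 1
3 = 3×1 + 0  (stop)
So 4/15 = [0; 3, 1, 3].

[0; 3, 1, 3]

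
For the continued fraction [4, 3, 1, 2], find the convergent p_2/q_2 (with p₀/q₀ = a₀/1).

17/4

Using pₖ = aₖpₖ₋₁ + pₖ₋₂, qₖ = aₖqₖ₋₁ + qₖ₋₂ (with p₋₁=1, p₋₂=0, q₋₁=0, q₋₂=1):
  k=0: a=4, p=4, q=1
  k=1: a=3, p=13, q=3
  k=2: a=1, p=17, q=4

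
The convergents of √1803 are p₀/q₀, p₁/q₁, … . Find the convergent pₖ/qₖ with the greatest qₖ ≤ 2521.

√1803 = [42; 2, 6, 28, 6, 2, 84, …] (period length 6).
Convergents:
  p_0/q_0 = 42/1
  p_1/q_1 = 85/2
  p_2/q_2 = 552/13
  p_3/q_3 = 15541/366
  p_4/q_4 = 93798/2209
  p_5/q_5 = 203137/4784
q_4 = 2209 ≤ 2521 < 4784 = q_5, so the answer is 93798/2209.

93798/2209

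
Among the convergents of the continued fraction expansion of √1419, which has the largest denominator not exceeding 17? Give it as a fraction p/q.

113/3

√1419 = [37; 1, 2, 37, 2, 1, 74, …] (period length 6).
Convergents:
  p_0/q_0 = 37/1
  p_1/q_1 = 38/1
  p_2/q_2 = 113/3
  p_3/q_3 = 4219/112
q_2 = 3 ≤ 17 < 112 = q_3, so the answer is 113/3.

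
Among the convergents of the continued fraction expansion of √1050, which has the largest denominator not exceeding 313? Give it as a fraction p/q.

8749/270

√1050 = [32; 2, 2, 10, 2, 2, 64, …] (period length 6).
Convergents:
  p_0/q_0 = 32/1
  p_1/q_1 = 65/2
  p_2/q_2 = 162/5
  p_3/q_3 = 1685/52
  p_4/q_4 = 3532/109
  p_5/q_5 = 8749/270
  p_6/q_6 = 563468/17389
q_5 = 270 ≤ 313 < 17389 = q_6, so the answer is 8749/270.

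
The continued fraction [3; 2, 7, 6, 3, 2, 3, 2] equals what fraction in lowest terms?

18377/5300

Fold from the inside: start with 2/1.
  3 + 1/2 = 7/2
  2 + 2/7 = 16/7
  3 + 7/16 = 55/16
  6 + 16/55 = 346/55
  7 + 55/346 = 2477/346
  2 + 346/2477 = 5300/2477
  3 + 2477/5300 = 18377/5300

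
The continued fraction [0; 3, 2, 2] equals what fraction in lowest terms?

Fold from the inside: start with 2/1.
  2 + 1/2 = 5/2
  3 + 2/5 = 17/5
  0 + 5/17 = 5/17

5/17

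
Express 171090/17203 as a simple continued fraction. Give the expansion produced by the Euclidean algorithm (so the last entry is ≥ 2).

[9; 1, 17, 3, 3, 9, 10]

171090 = 9·17203 + 16263
17203 = 1·16263 + 940
16263 = 17·940 + 283
940 = 3·283 + 91
283 = 3·91 + 10
91 = 9·10 + 1
10 = 10·1 + 0  (stop)
So 171090/17203 = [9; 1, 17, 3, 3, 9, 10].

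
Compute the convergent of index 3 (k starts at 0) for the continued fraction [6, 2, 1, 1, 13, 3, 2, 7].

32/5

Using pₖ = aₖpₖ₋₁ + pₖ₋₂, qₖ = aₖqₖ₋₁ + qₖ₋₂ (with p₋₁=1, p₋₂=0, q₋₁=0, q₋₂=1):
  k=0: a=6, p=6, q=1
  k=1: a=2, p=13, q=2
  k=2: a=1, p=19, q=3
  k=3: a=1, p=32, q=5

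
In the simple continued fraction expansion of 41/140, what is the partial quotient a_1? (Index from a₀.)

3

41 = 0·140 + 41   →  a_0 = 0
140 = 3·41 + 17   →  a_1 = 3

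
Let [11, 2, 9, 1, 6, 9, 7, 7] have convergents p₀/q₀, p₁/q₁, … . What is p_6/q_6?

Using pₖ = aₖpₖ₋₁ + pₖ₋₂, qₖ = aₖqₖ₋₁ + qₖ₋₂ (with p₋₁=1, p₋₂=0, q₋₁=0, q₋₂=1):
  k=0: a=11, p=11, q=1
  k=1: a=2, p=23, q=2
  k=2: a=9, p=218, q=19
  k=3: a=1, p=241, q=21
  k=4: a=6, p=1664, q=145
  k=5: a=9, p=15217, q=1326
  k=6: a=7, p=108183, q=9427

108183/9427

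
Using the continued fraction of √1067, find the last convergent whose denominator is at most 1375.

√1067 = [32; 1, 1, 1, 64, …] (period length 4).
Convergents:
  p_0/q_0 = 32/1
  p_1/q_1 = 33/1
  p_2/q_2 = 65/2
  p_3/q_3 = 98/3
  p_4/q_4 = 6337/194
  p_5/q_5 = 6435/197
  p_6/q_6 = 12772/391
  p_7/q_7 = 19207/588
  p_8/q_8 = 1242020/38023
q_7 = 588 ≤ 1375 < 38023 = q_8, so the answer is 19207/588.

19207/588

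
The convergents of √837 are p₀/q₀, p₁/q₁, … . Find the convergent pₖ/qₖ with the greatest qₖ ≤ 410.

√837 = [28; 1, 13, 2, 13, 1, 56, …] (period length 6).
Convergents:
  p_0/q_0 = 28/1
  p_1/q_1 = 29/1
  p_2/q_2 = 405/14
  p_3/q_3 = 839/29
  p_4/q_4 = 11312/391
  p_5/q_5 = 12151/420
q_4 = 391 ≤ 410 < 420 = q_5, so the answer is 11312/391.

11312/391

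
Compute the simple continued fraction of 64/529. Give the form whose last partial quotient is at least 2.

64 = 0·529 + 64
529 = 8·64 + 17
64 = 3·17 + 13
17 = 1·13 + 4
13 = 3·4 + 1
4 = 4·1 + 0  (stop)
So 64/529 = [0; 8, 3, 1, 3, 4].

[0; 8, 3, 1, 3, 4]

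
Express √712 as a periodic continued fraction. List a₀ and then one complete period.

a₀ = ⌊√712⌋ = 26.
With m₀=0, d₀=1 and mₖ₊₁ = dₖaₖ − mₖ, dₖ₊₁ = (n − mₖ₊₁²)/dₖ, aₖ₊₁ = ⌊(a₀+mₖ₊₁)/dₖ₊₁⌋:
  k=1: m=26, d=36, a=1
  k=2: m=10, d=17, a=2
  k=3: m=24, d=8, a=6
  k=4: m=24, d=17, a=2
  k=5: m=10, d=36, a=1
  k=6: m=26, d=1, a=52
d=1 and a=2a₀=52 at k=6, so the next step gives (m, d) = (26, 36) again — its k=1 value — and the period has length 6.

[26; 1, 2, 6, 2, 1, 52]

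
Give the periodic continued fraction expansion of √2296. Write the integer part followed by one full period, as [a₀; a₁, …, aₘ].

[47; 1, 10, 1, 94]

a₀ = ⌊√2296⌋ = 47.
With m₀=0, d₀=1 and mₖ₊₁ = dₖaₖ − mₖ, dₖ₊₁ = (n − mₖ₊₁²)/dₖ, aₖ₊₁ = ⌊(a₀+mₖ₊₁)/dₖ₊₁⌋:
  k=1: m=47, d=87, a=1
  k=2: m=40, d=8, a=10
  k=3: m=40, d=87, a=1
  k=4: m=47, d=1, a=94
d=1 and a=2a₀=94 at k=4, so the next step gives (m, d) = (47, 87) again — its k=1 value — and the period has length 4.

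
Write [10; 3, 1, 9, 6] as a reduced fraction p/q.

Using pₖ = aₖpₖ₋₁ + pₖ₋₂ and qₖ = aₖqₖ₋₁ + qₖ₋₂:
  k=0: a=10, p=10, q=1
  k=1: a=3, p=31, q=3
  k=2: a=1, p=41, q=4
  k=3: a=9, p=400, q=39
  k=4: a=6, p=2441, q=238

2441/238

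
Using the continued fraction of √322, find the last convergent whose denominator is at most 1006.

√322 = [17; 1, 16, 1, 34, …] (period length 4).
Convergents:
  p_0/q_0 = 17/1
  p_1/q_1 = 18/1
  p_2/q_2 = 305/17
  p_3/q_3 = 323/18
  p_4/q_4 = 11287/629
  p_5/q_5 = 11610/647
  p_6/q_6 = 197047/10981
q_5 = 647 ≤ 1006 < 10981 = q_6, so the answer is 11610/647.

11610/647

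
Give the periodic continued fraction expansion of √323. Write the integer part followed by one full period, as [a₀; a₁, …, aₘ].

[17; 1, 34]

a₀ = ⌊√323⌋ = 17.
With m₀=0, d₀=1 and mₖ₊₁ = dₖaₖ − mₖ, dₖ₊₁ = (n − mₖ₊₁²)/dₖ, aₖ₊₁ = ⌊(a₀+mₖ₊₁)/dₖ₊₁⌋:
  k=1: m=17, d=34, a=1
  k=2: m=17, d=1, a=34
d=1 and a=2a₀=34 at k=2, so the next step gives (m, d) = (17, 34) again — its k=1 value — and the period has length 2.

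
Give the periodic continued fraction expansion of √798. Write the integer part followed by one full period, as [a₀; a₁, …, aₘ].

a₀ = ⌊√798⌋ = 28.
With m₀=0, d₀=1 and mₖ₊₁ = dₖaₖ − mₖ, dₖ₊₁ = (n − mₖ₊₁²)/dₖ, aₖ₊₁ = ⌊(a₀+mₖ₊₁)/dₖ₊₁⌋:
  k=1: m=28, d=14, a=4
  k=2: m=28, d=1, a=56
d=1 and a=2a₀=56 at k=2, so the next step gives (m, d) = (28, 14) again — its k=1 value — and the period has length 2.

[28; 4, 56]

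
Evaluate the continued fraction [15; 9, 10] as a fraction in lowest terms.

1375/91

Fold from the inside: start with 10/1.
  9 + 1/10 = 91/10
  15 + 10/91 = 1375/91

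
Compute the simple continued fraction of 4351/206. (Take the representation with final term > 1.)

4351 = 21·206 + 25
206 = 8·25 + 6
25 = 4·6 + 1
6 = 6·1 + 0  (stop)
So 4351/206 = [21; 8, 4, 6].

[21; 8, 4, 6]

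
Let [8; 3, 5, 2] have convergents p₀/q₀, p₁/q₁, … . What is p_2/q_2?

133/16

Using pₖ = aₖpₖ₋₁ + pₖ₋₂, qₖ = aₖqₖ₋₁ + qₖ₋₂ (with p₋₁=1, p₋₂=0, q₋₁=0, q₋₂=1):
  k=0: a=8, p=8, q=1
  k=1: a=3, p=25, q=3
  k=2: a=5, p=133, q=16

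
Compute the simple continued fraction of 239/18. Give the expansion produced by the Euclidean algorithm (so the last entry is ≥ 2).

239 = 13×18 + 5
18 = 3×5 + 3
5 = 1×3 + 2
3 = 1×2 + 1
2 = 2×1 + 0  (stop)
So 239/18 = [13; 3, 1, 1, 2].

[13; 3, 1, 1, 2]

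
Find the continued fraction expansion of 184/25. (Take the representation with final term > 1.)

184 = 7·25 + 9
25 = 2·9 + 7
9 = 1·7 + 2
7 = 3·2 + 1
2 = 2·1 + 0  (stop)
So 184/25 = [7; 2, 1, 3, 2].

[7; 2, 1, 3, 2]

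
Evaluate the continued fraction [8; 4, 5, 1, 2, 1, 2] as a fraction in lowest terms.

2167/263

Fold from the inside: start with 2/1.
  1 + 1/2 = 3/2
  2 + 2/3 = 8/3
  1 + 3/8 = 11/8
  5 + 8/11 = 63/11
  4 + 11/63 = 263/63
  8 + 63/263 = 2167/263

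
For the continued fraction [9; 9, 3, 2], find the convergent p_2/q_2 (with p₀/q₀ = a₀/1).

Using pₖ = aₖpₖ₋₁ + pₖ₋₂, qₖ = aₖqₖ₋₁ + qₖ₋₂ (with p₋₁=1, p₋₂=0, q₋₁=0, q₋₂=1):
  k=0: a=9, p=9, q=1
  k=1: a=9, p=82, q=9
  k=2: a=3, p=255, q=28

255/28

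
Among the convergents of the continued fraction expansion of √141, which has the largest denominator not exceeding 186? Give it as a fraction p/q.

2173/183

√141 = [11; 1, 6, 1, 22, …] (period length 4).
Convergents:
  p_0/q_0 = 11/1
  p_1/q_1 = 12/1
  p_2/q_2 = 83/7
  p_3/q_3 = 95/8
  p_4/q_4 = 2173/183
  p_5/q_5 = 2268/191
q_4 = 183 ≤ 186 < 191 = q_5, so the answer is 2173/183.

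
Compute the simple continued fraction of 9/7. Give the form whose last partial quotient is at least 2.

[1; 3, 2]

9 = 1*7 + 2
7 = 3*2 + 1
2 = 2*1 + 0  (stop)
So 9/7 = [1; 3, 2].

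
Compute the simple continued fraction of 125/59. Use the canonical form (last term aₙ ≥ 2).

125 = 2·59 + 7
59 = 8·7 + 3
7 = 2·3 + 1
3 = 3·1 + 0  (stop)
So 125/59 = [2; 8, 2, 3].

[2; 8, 2, 3]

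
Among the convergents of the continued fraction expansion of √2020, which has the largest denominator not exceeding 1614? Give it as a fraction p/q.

71956/1601

√2020 = [44; 1, 16, 1, 88, …] (period length 4).
Convergents:
  p_0/q_0 = 44/1
  p_1/q_1 = 45/1
  p_2/q_2 = 764/17
  p_3/q_3 = 809/18
  p_4/q_4 = 71956/1601
  p_5/q_5 = 72765/1619
q_4 = 1601 ≤ 1614 < 1619 = q_5, so the answer is 71956/1601.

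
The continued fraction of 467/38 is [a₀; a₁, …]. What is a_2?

2

467 = 12·38 + 11   →  a_0 = 12
38 = 3·11 + 5   →  a_1 = 3
11 = 2·5 + 1   →  a_2 = 2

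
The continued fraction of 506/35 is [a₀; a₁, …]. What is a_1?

2

506 = 14·35 + 16   →  a_0 = 14
35 = 2·16 + 3   →  a_1 = 2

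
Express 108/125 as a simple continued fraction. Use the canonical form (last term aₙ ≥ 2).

108 = 0·125 + 108
125 = 1·108 + 17
108 = 6·17 + 6
17 = 2·6 + 5
6 = 1·5 + 1
5 = 5·1 + 0  (stop)
So 108/125 = [0; 1, 6, 2, 1, 5].

[0; 1, 6, 2, 1, 5]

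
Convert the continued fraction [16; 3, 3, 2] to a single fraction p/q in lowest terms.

375/23

Using pₖ = aₖpₖ₋₁ + pₖ₋₂ and qₖ = aₖqₖ₋₁ + qₖ₋₂:
  k=0: a=16, p=16, q=1
  k=1: a=3, p=49, q=3
  k=2: a=3, p=163, q=10
  k=3: a=2, p=375, q=23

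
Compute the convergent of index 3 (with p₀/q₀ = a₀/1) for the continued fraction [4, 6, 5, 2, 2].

283/68

Using pₖ = aₖpₖ₋₁ + pₖ₋₂, qₖ = aₖqₖ₋₁ + qₖ₋₂ (with p₋₁=1, p₋₂=0, q₋₁=0, q₋₂=1):
  k=0: a=4, p=4, q=1
  k=1: a=6, p=25, q=6
  k=2: a=5, p=129, q=31
  k=3: a=2, p=283, q=68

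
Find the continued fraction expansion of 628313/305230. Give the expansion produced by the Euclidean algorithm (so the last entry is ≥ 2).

[2; 17, 10, 3, 14, 13, 3]

628313 = 2·305230 + 17853
305230 = 17·17853 + 1729
17853 = 10·1729 + 563
1729 = 3·563 + 40
563 = 14·40 + 3
40 = 13·3 + 1
3 = 3·1 + 0  (stop)
So 628313/305230 = [2; 17, 10, 3, 14, 13, 3].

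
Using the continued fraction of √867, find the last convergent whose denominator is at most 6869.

70226/2385

√867 = [29; 2, 4, 29, 4, 2, 58, …] (period length 6).
Convergents:
  p_0/q_0 = 29/1
  p_1/q_1 = 59/2
  p_2/q_2 = 265/9
  p_3/q_3 = 7744/263
  p_4/q_4 = 31241/1061
  p_5/q_5 = 70226/2385
  p_6/q_6 = 4104349/139391
q_5 = 2385 ≤ 6869 < 139391 = q_6, so the answer is 70226/2385.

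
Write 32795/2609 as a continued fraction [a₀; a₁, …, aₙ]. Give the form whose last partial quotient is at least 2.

32795 = 12*2609 + 1487
2609 = 1*1487 + 1122
1487 = 1*1122 + 365
1122 = 3*365 + 27
365 = 13*27 + 14
27 = 1*14 + 13
14 = 1*13 + 1
13 = 13*1 + 0  (stop)
So 32795/2609 = [12; 1, 1, 3, 13, 1, 1, 13].

[12; 1, 1, 3, 13, 1, 1, 13]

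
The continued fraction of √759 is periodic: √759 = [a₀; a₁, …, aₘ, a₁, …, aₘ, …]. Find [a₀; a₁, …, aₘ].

a₀ = ⌊√759⌋ = 27.
With m₀=0, d₀=1 and mₖ₊₁ = dₖaₖ − mₖ, dₖ₊₁ = (n − mₖ₊₁²)/dₖ, aₖ₊₁ = ⌊(a₀+mₖ₊₁)/dₖ₊₁⌋:
  k=1: m=27, d=30, a=1
  k=2: m=3, d=25, a=1
  k=3: m=22, d=11, a=4
  k=4: m=22, d=25, a=1
  k=5: m=3, d=30, a=1
  k=6: m=27, d=1, a=54
d=1 and a=2a₀=54 at k=6, so the next step gives (m, d) = (27, 30) again — its k=1 value — and the period has length 6.

[27; 1, 1, 4, 1, 1, 54]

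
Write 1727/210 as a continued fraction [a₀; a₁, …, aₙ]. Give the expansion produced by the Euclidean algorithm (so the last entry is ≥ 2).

1727 = 8×210 + 47
210 = 4×47 + 22
47 = 2×22 + 3
22 = 7×3 + 1
3 = 3×1 + 0  (stop)
So 1727/210 = [8; 4, 2, 7, 3].

[8; 4, 2, 7, 3]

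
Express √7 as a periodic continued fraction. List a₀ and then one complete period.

[2; 1, 1, 1, 4]

a₀ = ⌊√7⌋ = 2.
With m₀=0, d₀=1 and mₖ₊₁ = dₖaₖ − mₖ, dₖ₊₁ = (n − mₖ₊₁²)/dₖ, aₖ₊₁ = ⌊(a₀+mₖ₊₁)/dₖ₊₁⌋:
  k=1: m=2, d=3, a=1
  k=2: m=1, d=2, a=1
  k=3: m=1, d=3, a=1
  k=4: m=2, d=1, a=4
d=1 and a=2a₀=4 at k=4, so the next step gives (m, d) = (2, 3) again — its k=1 value — and the period has length 4.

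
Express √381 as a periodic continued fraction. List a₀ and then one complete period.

[19; 1, 1, 12, 1, 1, 38]

a₀ = ⌊√381⌋ = 19.
With m₀=0, d₀=1 and mₖ₊₁ = dₖaₖ − mₖ, dₖ₊₁ = (n − mₖ₊₁²)/dₖ, aₖ₊₁ = ⌊(a₀+mₖ₊₁)/dₖ₊₁⌋:
  k=1: m=19, d=20, a=1
  k=2: m=1, d=19, a=1
  k=3: m=18, d=3, a=12
  k=4: m=18, d=19, a=1
  k=5: m=1, d=20, a=1
  k=6: m=19, d=1, a=38
d=1 and a=2a₀=38 at k=6, so the next step gives (m, d) = (19, 20) again — its k=1 value — and the period has length 6.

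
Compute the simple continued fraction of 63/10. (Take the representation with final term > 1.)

[6; 3, 3]

63 = 6·10 + 3
10 = 3·3 + 1
3 = 3·1 + 0  (stop)
So 63/10 = [6; 3, 3].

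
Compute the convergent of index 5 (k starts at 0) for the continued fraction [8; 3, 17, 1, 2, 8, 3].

11250/1351

Using pₖ = aₖpₖ₋₁ + pₖ₋₂, qₖ = aₖqₖ₋₁ + qₖ₋₂ (with p₋₁=1, p₋₂=0, q₋₁=0, q₋₂=1):
  k=0: a=8, p=8, q=1
  k=1: a=3, p=25, q=3
  k=2: a=17, p=433, q=52
  k=3: a=1, p=458, q=55
  k=4: a=2, p=1349, q=162
  k=5: a=8, p=11250, q=1351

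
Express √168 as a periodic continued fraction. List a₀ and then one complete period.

[12; 1, 24]

a₀ = ⌊√168⌋ = 12.
With m₀=0, d₀=1 and mₖ₊₁ = dₖaₖ − mₖ, dₖ₊₁ = (n − mₖ₊₁²)/dₖ, aₖ₊₁ = ⌊(a₀+mₖ₊₁)/dₖ₊₁⌋:
  k=1: m=12, d=24, a=1
  k=2: m=12, d=1, a=24
d=1 and a=2a₀=24 at k=2, so the next step gives (m, d) = (12, 24) again — its k=1 value — and the period has length 2.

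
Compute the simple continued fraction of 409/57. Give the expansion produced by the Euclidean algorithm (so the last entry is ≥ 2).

[7; 5, 1, 2, 3]

409 = 7·57 + 10
57 = 5·10 + 7
10 = 1·7 + 3
7 = 2·3 + 1
3 = 3·1 + 0  (stop)
So 409/57 = [7; 5, 1, 2, 3].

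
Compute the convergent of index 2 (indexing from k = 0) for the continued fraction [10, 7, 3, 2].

Using pₖ = aₖpₖ₋₁ + pₖ₋₂, qₖ = aₖqₖ₋₁ + qₖ₋₂ (with p₋₁=1, p₋₂=0, q₋₁=0, q₋₂=1):
  k=0: a=10, p=10, q=1
  k=1: a=7, p=71, q=7
  k=2: a=3, p=223, q=22

223/22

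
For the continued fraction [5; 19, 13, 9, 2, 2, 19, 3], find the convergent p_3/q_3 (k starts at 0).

Using pₖ = aₖpₖ₋₁ + pₖ₋₂, qₖ = aₖqₖ₋₁ + qₖ₋₂ (with p₋₁=1, p₋₂=0, q₋₁=0, q₋₂=1):
  k=0: a=5, p=5, q=1
  k=1: a=19, p=96, q=19
  k=2: a=13, p=1253, q=248
  k=3: a=9, p=11373, q=2251

11373/2251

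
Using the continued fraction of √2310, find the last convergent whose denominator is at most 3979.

√2310 = [48; 16, 96, …] (period length 2).
Convergents:
  p_0/q_0 = 48/1
  p_1/q_1 = 769/16
  p_2/q_2 = 73872/1537
  p_3/q_3 = 1182721/24608
q_2 = 1537 ≤ 3979 < 24608 = q_3, so the answer is 73872/1537.

73872/1537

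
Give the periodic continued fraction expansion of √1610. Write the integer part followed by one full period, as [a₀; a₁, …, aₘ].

[40; 8, 80]

a₀ = ⌊√1610⌋ = 40.
With m₀=0, d₀=1 and mₖ₊₁ = dₖaₖ − mₖ, dₖ₊₁ = (n − mₖ₊₁²)/dₖ, aₖ₊₁ = ⌊(a₀+mₖ₊₁)/dₖ₊₁⌋:
  k=1: m=40, d=10, a=8
  k=2: m=40, d=1, a=80
d=1 and a=2a₀=80 at k=2, so the next step gives (m, d) = (40, 10) again — its k=1 value — and the period has length 2.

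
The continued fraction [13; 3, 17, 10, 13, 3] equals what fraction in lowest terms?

Fold from the inside: start with 3/1.
  13 + 1/3 = 40/3
  10 + 3/40 = 403/40
  17 + 40/403 = 6891/403
  3 + 403/6891 = 21076/6891
  13 + 6891/21076 = 280879/21076

280879/21076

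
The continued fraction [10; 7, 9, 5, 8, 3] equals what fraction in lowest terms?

84847/8367

Using pₖ = aₖpₖ₋₁ + pₖ₋₂ and qₖ = aₖqₖ₋₁ + qₖ₋₂:
  k=0: a=10, p=10, q=1
  k=1: a=7, p=71, q=7
  k=2: a=9, p=649, q=64
  k=3: a=5, p=3316, q=327
  k=4: a=8, p=27177, q=2680
  k=5: a=3, p=84847, q=8367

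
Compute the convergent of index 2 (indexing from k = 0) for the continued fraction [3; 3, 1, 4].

13/4

Using pₖ = aₖpₖ₋₁ + pₖ₋₂, qₖ = aₖqₖ₋₁ + qₖ₋₂ (with p₋₁=1, p₋₂=0, q₋₁=0, q₋₂=1):
  k=0: a=3, p=3, q=1
  k=1: a=3, p=10, q=3
  k=2: a=1, p=13, q=4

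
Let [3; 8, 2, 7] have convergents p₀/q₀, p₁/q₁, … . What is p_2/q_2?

53/17

Using pₖ = aₖpₖ₋₁ + pₖ₋₂, qₖ = aₖqₖ₋₁ + qₖ₋₂ (with p₋₁=1, p₋₂=0, q₋₁=0, q₋₂=1):
  k=0: a=3, p=3, q=1
  k=1: a=8, p=25, q=8
  k=2: a=2, p=53, q=17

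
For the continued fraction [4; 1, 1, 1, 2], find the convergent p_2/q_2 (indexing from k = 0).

9/2

Using pₖ = aₖpₖ₋₁ + pₖ₋₂, qₖ = aₖqₖ₋₁ + qₖ₋₂ (with p₋₁=1, p₋₂=0, q₋₁=0, q₋₂=1):
  k=0: a=4, p=4, q=1
  k=1: a=1, p=5, q=1
  k=2: a=1, p=9, q=2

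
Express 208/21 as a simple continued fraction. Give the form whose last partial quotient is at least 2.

[9; 1, 9, 2]

208 = 9·21 + 19
21 = 1·19 + 2
19 = 9·2 + 1
2 = 2·1 + 0  (stop)
So 208/21 = [9; 1, 9, 2].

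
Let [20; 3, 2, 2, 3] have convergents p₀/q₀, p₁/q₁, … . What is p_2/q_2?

Using pₖ = aₖpₖ₋₁ + pₖ₋₂, qₖ = aₖqₖ₋₁ + qₖ₋₂ (with p₋₁=1, p₋₂=0, q₋₁=0, q₋₂=1):
  k=0: a=20, p=20, q=1
  k=1: a=3, p=61, q=3
  k=2: a=2, p=142, q=7

142/7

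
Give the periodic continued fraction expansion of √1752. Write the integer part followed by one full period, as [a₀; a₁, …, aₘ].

a₀ = ⌊√1752⌋ = 41.
With m₀=0, d₀=1 and mₖ₊₁ = dₖaₖ − mₖ, dₖ₊₁ = (n − mₖ₊₁²)/dₖ, aₖ₊₁ = ⌊(a₀+mₖ₊₁)/dₖ₊₁⌋:
  k=1: m=41, d=71, a=1
  k=2: m=30, d=12, a=5
  k=3: m=30, d=71, a=1
  k=4: m=41, d=1, a=82
d=1 and a=2a₀=82 at k=4, so the next step gives (m, d) = (41, 71) again — its k=1 value — and the period has length 4.

[41; 1, 5, 1, 82]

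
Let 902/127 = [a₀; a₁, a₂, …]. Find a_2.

902 = 7·127 + 13   →  a_0 = 7
127 = 9·13 + 10   →  a_1 = 9
13 = 1·10 + 3   →  a_2 = 1

1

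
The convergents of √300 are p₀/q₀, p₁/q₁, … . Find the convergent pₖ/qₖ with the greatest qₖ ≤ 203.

1351/78

√300 = [17; 3, 8, 3, 34, …] (period length 4).
Convergents:
  p_0/q_0 = 17/1
  p_1/q_1 = 52/3
  p_2/q_2 = 433/25
  p_3/q_3 = 1351/78
  p_4/q_4 = 46367/2677
q_3 = 78 ≤ 203 < 2677 = q_4, so the answer is 1351/78.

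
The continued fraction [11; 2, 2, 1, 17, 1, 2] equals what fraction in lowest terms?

4411/386

Using pₖ = aₖpₖ₋₁ + pₖ₋₂ and qₖ = aₖqₖ₋₁ + qₖ₋₂:
  k=0: a=11, p=11, q=1
  k=1: a=2, p=23, q=2
  k=2: a=2, p=57, q=5
  k=3: a=1, p=80, q=7
  k=4: a=17, p=1417, q=124
  k=5: a=1, p=1497, q=131
  k=6: a=2, p=4411, q=386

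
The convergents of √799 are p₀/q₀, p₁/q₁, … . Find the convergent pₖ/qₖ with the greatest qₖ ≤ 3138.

71995/2547

√799 = [28; 3, 1, 3, 56, …] (period length 4).
Convergents:
  p_0/q_0 = 28/1
  p_1/q_1 = 85/3
  p_2/q_2 = 113/4
  p_3/q_3 = 424/15
  p_4/q_4 = 23857/844
  p_5/q_5 = 71995/2547
  p_6/q_6 = 95852/3391
q_5 = 2547 ≤ 3138 < 3391 = q_6, so the answer is 71995/2547.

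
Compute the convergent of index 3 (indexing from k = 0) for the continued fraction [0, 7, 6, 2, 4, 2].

13/93

Using pₖ = aₖpₖ₋₁ + pₖ₋₂, qₖ = aₖqₖ₋₁ + qₖ₋₂ (with p₋₁=1, p₋₂=0, q₋₁=0, q₋₂=1):
  k=0: a=0, p=0, q=1
  k=1: a=7, p=1, q=7
  k=2: a=6, p=6, q=43
  k=3: a=2, p=13, q=93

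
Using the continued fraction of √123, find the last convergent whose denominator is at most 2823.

29767/2684

√123 = [11; 11, 22, …] (period length 2).
Convergents:
  p_0/q_0 = 11/1
  p_1/q_1 = 122/11
  p_2/q_2 = 2695/243
  p_3/q_3 = 29767/2684
  p_4/q_4 = 657569/59291
q_3 = 2684 ≤ 2823 < 59291 = q_4, so the answer is 29767/2684.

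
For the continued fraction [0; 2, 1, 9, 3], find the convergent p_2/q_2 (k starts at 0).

Using pₖ = aₖpₖ₋₁ + pₖ₋₂, qₖ = aₖqₖ₋₁ + qₖ₋₂ (with p₋₁=1, p₋₂=0, q₋₁=0, q₋₂=1):
  k=0: a=0, p=0, q=1
  k=1: a=2, p=1, q=2
  k=2: a=1, p=1, q=3

1/3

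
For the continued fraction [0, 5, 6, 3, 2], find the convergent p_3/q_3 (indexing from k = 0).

19/98

Using pₖ = aₖpₖ₋₁ + pₖ₋₂, qₖ = aₖqₖ₋₁ + qₖ₋₂ (with p₋₁=1, p₋₂=0, q₋₁=0, q₋₂=1):
  k=0: a=0, p=0, q=1
  k=1: a=5, p=1, q=5
  k=2: a=6, p=6, q=31
  k=3: a=3, p=19, q=98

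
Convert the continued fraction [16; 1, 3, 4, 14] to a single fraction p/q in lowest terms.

4057/242

Using pₖ = aₖpₖ₋₁ + pₖ₋₂ and qₖ = aₖqₖ₋₁ + qₖ₋₂:
  k=0: a=16, p=16, q=1
  k=1: a=1, p=17, q=1
  k=2: a=3, p=67, q=4
  k=3: a=4, p=285, q=17
  k=4: a=14, p=4057, q=242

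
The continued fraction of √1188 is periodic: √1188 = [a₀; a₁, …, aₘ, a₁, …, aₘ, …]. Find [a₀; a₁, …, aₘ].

[34; 2, 7, 6, 7, 2, 68]

a₀ = ⌊√1188⌋ = 34.
With m₀=0, d₀=1 and mₖ₊₁ = dₖaₖ − mₖ, dₖ₊₁ = (n − mₖ₊₁²)/dₖ, aₖ₊₁ = ⌊(a₀+mₖ₊₁)/dₖ₊₁⌋:
  k=1: m=34, d=32, a=2
  k=2: m=30, d=9, a=7
  k=3: m=33, d=11, a=6
  k=4: m=33, d=9, a=7
  k=5: m=30, d=32, a=2
  k=6: m=34, d=1, a=68
d=1 and a=2a₀=68 at k=6, so the next step gives (m, d) = (34, 32) again — its k=1 value — and the period has length 6.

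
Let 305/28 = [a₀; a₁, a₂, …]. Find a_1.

305 = 10·28 + 25   →  a_0 = 10
28 = 1·25 + 3   →  a_1 = 1

1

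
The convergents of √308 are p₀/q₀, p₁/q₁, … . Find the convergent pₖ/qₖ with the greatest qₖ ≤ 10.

√308 = [17; 1, 1, 4, 1, 1, 34, …] (period length 6).
Convergents:
  p_0/q_0 = 17/1
  p_1/q_1 = 18/1
  p_2/q_2 = 35/2
  p_3/q_3 = 158/9
  p_4/q_4 = 193/11
q_3 = 9 ≤ 10 < 11 = q_4, so the answer is 158/9.

158/9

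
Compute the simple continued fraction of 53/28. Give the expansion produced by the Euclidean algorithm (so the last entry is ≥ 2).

[1; 1, 8, 3]

53 = 1·28 + 25
28 = 1·25 + 3
25 = 8·3 + 1
3 = 3·1 + 0  (stop)
So 53/28 = [1; 1, 8, 3].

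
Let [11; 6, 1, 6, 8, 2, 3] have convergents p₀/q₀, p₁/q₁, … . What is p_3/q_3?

Using pₖ = aₖpₖ₋₁ + pₖ₋₂, qₖ = aₖqₖ₋₁ + qₖ₋₂ (with p₋₁=1, p₋₂=0, q₋₁=0, q₋₂=1):
  k=0: a=11, p=11, q=1
  k=1: a=6, p=67, q=6
  k=2: a=1, p=78, q=7
  k=3: a=6, p=535, q=48

535/48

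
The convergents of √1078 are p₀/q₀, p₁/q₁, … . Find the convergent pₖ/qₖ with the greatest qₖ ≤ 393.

12772/389

√1078 = [32; 1, 4, 1, 64, …] (period length 4).
Convergents:
  p_0/q_0 = 32/1
  p_1/q_1 = 33/1
  p_2/q_2 = 164/5
  p_3/q_3 = 197/6
  p_4/q_4 = 12772/389
  p_5/q_5 = 12969/395
q_4 = 389 ≤ 393 < 395 = q_5, so the answer is 12772/389.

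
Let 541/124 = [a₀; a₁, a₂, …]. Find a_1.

541 = 4·124 + 45   →  a_0 = 4
124 = 2·45 + 34   →  a_1 = 2

2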